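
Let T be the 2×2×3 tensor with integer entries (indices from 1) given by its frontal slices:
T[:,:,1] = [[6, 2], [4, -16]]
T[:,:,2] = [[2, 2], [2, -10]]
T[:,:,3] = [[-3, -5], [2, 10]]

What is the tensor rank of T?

Lower bound: the mode-3 unfolding of T (rows indexed by k, columns by (i,j) = (1,1), (1,2), (2,1), (2,2)) is [[6, 2, 4, -16], [2, 2, 2, -10], [-3, -5, 2, 10]].
There the 3×3 minor on rows k ∈ {1, 2, 3}, columns (i,j) ∈ {(1,1), (1,2), (2,1)} is det [[6, 2, 4], [2, 2, 2], [-3, -5, 2]] = 48 ≠ 0, so this unfolding has rank ≥ 3; CP rank is at least every unfolding rank, so rank(T) ≥ 3. (This is only a lower bound: in general the CP rank may exceed every unfolding rank, so we still need to exhibit 3 rank-1 terms summing to T.)
Upper bound: T is a sum of 3 rank-1 terms, T = [0, 1] ∘ [1, -2] ∘ [4, 4, -4] + [1, -1] ∘ [1, 1] ∘ [4, 2, -4] + [1, 2] ∘ [1, -1] ∘ [2, 0, 1] (written with every a and b primitive with positive leading entry and the scale carried by c; CP decompositions are not unique, and this one is verified by expanding entrywise), so rank(T) ≤ 3.
These bounds meet, so rank(T) = 3.

3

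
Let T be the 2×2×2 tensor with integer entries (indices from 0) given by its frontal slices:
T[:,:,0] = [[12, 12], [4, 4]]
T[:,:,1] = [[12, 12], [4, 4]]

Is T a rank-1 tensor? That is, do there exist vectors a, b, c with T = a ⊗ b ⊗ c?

If T = a ⊗ b ⊗ c then every fibre of T is a multiple of the corresponding factor, so read the factors off the fibres through the nonzero entry T[0,0,0] = 12.
The mode-1 fibre T[:,0,0] = [12, 4] gives a = (3, 1) (primitive direction); the mode-2 fibre T[0,:,0] = [12, 12] gives b = (1, 1); then c[k] = T[0,0,k] / (a[0]·b[0]) = [12, 12] / 3 = (4, 4).
Expanding (3, 1) ⊗ (1, 1) ⊗ (4, 4) reproduces all 8 entries of T, so T = (3, 1) ⊗ (1, 1) ⊗ (4, 4) and rank(T) ≤ 1.
Equivalently every frontal slice T[:,:,k] is c[k] times the rank-1 matrix (3, 1) ⊗ (1, 1). So T has rank 1 (it is nonzero).

Yes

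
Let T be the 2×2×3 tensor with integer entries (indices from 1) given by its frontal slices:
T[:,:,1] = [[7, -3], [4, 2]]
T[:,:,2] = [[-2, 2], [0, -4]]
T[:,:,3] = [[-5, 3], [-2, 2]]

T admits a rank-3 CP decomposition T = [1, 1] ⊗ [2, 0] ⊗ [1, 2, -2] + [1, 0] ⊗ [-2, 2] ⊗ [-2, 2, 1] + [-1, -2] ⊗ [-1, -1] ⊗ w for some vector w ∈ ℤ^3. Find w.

Subtract the known terms from T to get the rank-1 residual R = [-1, -2] ⊗ [-1, -1] ⊗ w, so R[i,j,k] = a[i]·b[j]·w[k]. Pick indices with nonzero a[1]·b[1] = (-1)·(-1) = 1. Only the fibre through (1,1,·) is needed: R[1,1,:] = T[1,1,:] − Σₗ aₗ[1]bₗ[1]cₗ = [7, -2, -5] − (1)·(2)·[1, 2, -2] − (1)·(-2)·[-2, 2, 1] = [1, -2, 1]. Then w[k] = R[1,1,k] / 1 for each k, giving w = [1, -2, 1] / 1 = [1, -2, 1].

w = [1, -2, 1]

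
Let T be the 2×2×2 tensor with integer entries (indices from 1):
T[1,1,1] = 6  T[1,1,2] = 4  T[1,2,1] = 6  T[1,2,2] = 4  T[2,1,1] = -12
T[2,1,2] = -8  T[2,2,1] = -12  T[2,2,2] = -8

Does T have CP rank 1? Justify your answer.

Yes

If T = a ⊗ b ⊗ c then every fibre of T is a multiple of the corresponding factor, so read the factors off the fibres through the nonzero entry T[1,1,1] = 6.
The mode-1 fibre T[:,1,1] = [6, -12] gives a = (1, -2) (primitive direction); the mode-2 fibre T[1,:,1] = [6, 6] gives b = (1, 1); then c[k] = T[1,1,k] / (a[1]·b[1]) = [6, 4] / 1 = (6, 4).
Expanding (1, -2) ⊗ (1, 1) ⊗ (6, 4) reproduces all 8 entries of T, so T = (1, -2) ⊗ (1, 1) ⊗ (6, 4) and rank(T) ≤ 1.
Equivalently every frontal slice T[:,:,k] is c[k] times the rank-1 matrix (1, -2) ⊗ (1, 1). So T has rank 1 (it is nonzero).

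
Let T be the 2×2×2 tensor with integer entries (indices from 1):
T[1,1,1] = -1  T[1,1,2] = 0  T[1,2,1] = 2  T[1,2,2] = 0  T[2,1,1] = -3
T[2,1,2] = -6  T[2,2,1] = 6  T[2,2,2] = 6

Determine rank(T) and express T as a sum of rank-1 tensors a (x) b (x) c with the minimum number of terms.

rank(T) = 2

Lower bound: the mode-3 unfolding of T (rows indexed by k, columns by (i,j) = (1,1), (1,2), (2,1), (2,2)) is [[-1, 2, -3, 6], [0, 0, -6, 6]].
There the 2×2 minor on rows k ∈ {1, 2}, columns (i,j) ∈ {(1,1), (2,1)} is det [[-1, -3], [0, -6]] = 6 ≠ 0, so this unfolding has rank ≥ 2; CP rank is at least every unfolding rank, so rank(T) ≥ 2. (Flattening ranks never certify an upper bound on CP rank; for that we must actually write T with 2 rank-1 terms.)
Upper bound — finding two terms. Write S_k = T[:,:,k] for the frontal slices: S₁ = [[-1, 2], [-3, 6]], S₂ = [[0, 0], [-6, 6]].
If T = a₁ (x) b₁ (x) c₁ + a₂ (x) b₂ (x) c₂ then each S_k = c₁[k]·a₁b₁ᵀ + c₂[k]·a₂b₂ᵀ. S₁ and S₂ are linearly independent, so a₁b₁ᵀ and a₂b₂ᵀ must span the same plane of matrices: they are the rank-1 matrices of the form x·S₁ + y·S₂.
det(x·S₁ + y·S₂) is 6·xy = 6·(y)(x), vanishing at (x:y) = (1:0) and (0:1).
M₁ = S₁ = [[-1, 2], [-3, 6]] = −[1, 3][1, -2]ᵀ and M₂ = S₂ = [[0, 0], [-6, 6]] = (-6)·[0, 1][1, -1]ᵀ, so take a₁ = [1, 3], b₁ = [1, -2], a₂ = [0, 1], b₂ = [1, -1].
Each slice is an integer combination of E₁ = a₁b₁ᵀ and E₂ = a₂b₂ᵀ: S₁ = −E₁, S₂ = −6·E₂; reading off coefficients, c₁ = [-1, 0] and c₂ = [0, -6].
Hence T = [1, 3] (x) [1, -2] (x) [-1, 0] + [0, 1] (x) [1, -1] (x) [0, -6], so rank(T) ≤ 2.
These bounds meet, so rank(T) = 2.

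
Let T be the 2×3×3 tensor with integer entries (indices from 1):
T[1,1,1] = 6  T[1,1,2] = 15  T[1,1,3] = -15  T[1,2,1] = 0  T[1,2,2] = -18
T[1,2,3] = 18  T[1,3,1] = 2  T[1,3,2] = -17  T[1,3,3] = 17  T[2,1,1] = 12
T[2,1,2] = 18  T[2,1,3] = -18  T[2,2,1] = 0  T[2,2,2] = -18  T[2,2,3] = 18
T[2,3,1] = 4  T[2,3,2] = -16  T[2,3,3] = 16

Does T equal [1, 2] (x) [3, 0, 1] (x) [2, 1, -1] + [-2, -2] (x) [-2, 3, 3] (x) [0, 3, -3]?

Reconstruct entrywise from the claimed factors. For example, T[2,1,1] = 12 and Σₗ aₗ[2]bₗ[1]cₗ[1] = (2)·(3)·(2) + (-2)·(-2)·(0) = 12; checking all 18 entries, every one matches. The claim holds.

Yes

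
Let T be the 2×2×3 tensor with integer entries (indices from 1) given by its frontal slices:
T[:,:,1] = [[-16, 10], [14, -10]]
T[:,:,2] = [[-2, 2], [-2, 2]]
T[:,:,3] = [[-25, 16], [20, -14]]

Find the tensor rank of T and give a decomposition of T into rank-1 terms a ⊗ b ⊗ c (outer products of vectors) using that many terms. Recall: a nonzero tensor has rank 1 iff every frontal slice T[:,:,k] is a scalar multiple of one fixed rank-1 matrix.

rank(T) = 2

Lower bound: the mode-1 unfolding of T (rows indexed by i, columns by (j,k) = (1,1), (1,2), (1,3), (2,1), (2,2), (2,3)) is [[-16, -2, -25, 10, 2, 16], [14, -2, 20, -10, 2, -14]].
There the 2×2 minor on rows i ∈ {1, 2}, columns (j,k) ∈ {(1,1), (1,2)} is det [[-16, -2], [14, -2]] = 60 ≠ 0, so this unfolding has rank ≥ 2; CP rank is at least every unfolding rank, so rank(T) ≥ 2. (Unfolding ranks only ever bound the CP rank from below — rank(T) can be strictly larger than all of them — so the matching upper bound has to come from an explicit 2-term decomposition.)
Upper bound — finding two terms. Write S_k = T[:,:,k] for the frontal slices: S₁ = [[-16, 10], [14, -10]], S₂ = [[-2, 2], [-2, 2]], S₃ = [[-25, 16], [20, -14]].
If T = a₁ ⊗ b₁ ⊗ c₁ + a₂ ⊗ b₂ ⊗ c₂ then each S_k = c₁[k]·a₁b₁ᵀ + c₂[k]·a₂b₂ᵀ. S₁ and S₂ are linearly independent, so a₁b₁ᵀ and a₂b₂ᵀ must span the same plane of matrices: they are the rank-1 matrices of the form x·S₁ + y·S₂.
det(x·S₁ + y·S₂) is 20·x² − 20·xy = 20·(x − y)(x), vanishing at (x:y) = (1:1) and (0:1).
M₁ = S₁ + S₂ = [[-18, 12], [12, -8]] = (-2)·[3, -2][3, -2]ᵀ and M₂ = S₂ = [[-2, 2], [-2, 2]] = (-2)·[1, 1][1, -1]ᵀ, so take a₁ = [3, -2], b₁ = [3, -2], a₂ = [1, 1], b₂ = [1, -1].
Each slice is an integer combination of E₁ = a₁b₁ᵀ and E₂ = a₂b₂ᵀ: S₁ = −2·E₁ + 2·E₂, S₂ = −2·E₂, S₃ = −3·E₁ + 2·E₂; reading off coefficients, c₁ = [-2, 0, -3] and c₂ = [2, -2, 2].
Hence T = [3, -2] ⊗ [3, -2] ⊗ [-2, 0, -3] + [1, 1] ⊗ [1, -1] ⊗ [2, -2, 2], so rank(T) ≤ 2.
These bounds meet, so rank(T) = 2.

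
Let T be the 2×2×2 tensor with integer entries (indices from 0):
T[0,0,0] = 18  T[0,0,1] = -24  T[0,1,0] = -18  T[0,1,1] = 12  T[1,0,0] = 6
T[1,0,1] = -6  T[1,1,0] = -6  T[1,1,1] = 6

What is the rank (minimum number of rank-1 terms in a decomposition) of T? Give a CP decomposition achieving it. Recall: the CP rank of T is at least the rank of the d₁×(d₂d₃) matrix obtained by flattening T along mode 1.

rank(T) = 2

Lower bound: the mode-1 unfolding of T (rows indexed by i, columns by (j,k) = (0,0), (0,1), (1,0), (1,1)) is [[18, -24, -18, 12], [6, -6, -6, 6]].
There the 2×2 minor on rows i ∈ {0, 1}, columns (j,k) ∈ {(0,0), (0,1)} is det [[18, -24], [6, -6]] = 36 ≠ 0, so this unfolding has rank ≥ 2; CP rank is at least every unfolding rank, so rank(T) ≥ 2. (This is only a lower bound: in general the CP rank may exceed every unfolding rank, so we still need to exhibit 2 rank-1 terms summing to T.)
Upper bound — finding two terms. Write S_k = T[:,:,k] for the frontal slices: S₀ = [[18, -18], [6, -6]], S₁ = [[-24, 12], [-6, 6]].
If T = a₁ ⊗ b₁ ⊗ c₁ + a₂ ⊗ b₂ ⊗ c₂ then each S_k = c₁[k]·a₁b₁ᵀ + c₂[k]·a₂b₂ᵀ. S₀ and S₁ are linearly independent, so a₁b₁ᵀ and a₂b₂ᵀ must span the same plane of matrices: they are the rank-1 matrices of the form x·S₀ + y·S₁.
det(x·S₀ + y·S₁) is 72·xy − 72·y² = 72·(x − y)(y), vanishing at (x:y) = (1:1) and (1:0).
M₁ = S₀ + S₁ = [[-6, -6], [0, 0]] = (-6)·[1, 0][1, 1]ᵀ and M₂ = S₀ = [[18, -18], [6, -6]] = 6·[3, 1][1, -1]ᵀ, so take a₁ = [1, 0], b₁ = [1, 1], a₂ = [3, 1], b₂ = [1, -1].
Each slice is an integer combination of E₁ = a₁b₁ᵀ and E₂ = a₂b₂ᵀ: S₀ = 6·E₂, S₁ = −6·E₁ − 6·E₂; reading off coefficients, c₁ = [0, -6] and c₂ = [6, -6].
Hence T = [1, 0] ⊗ [1, 1] ⊗ [0, -6] + [3, 1] ⊗ [1, -1] ⊗ [6, -6], so rank(T) ≤ 2.
These bounds meet, so rank(T) = 2.
Check entry T[1,1,0] = -6: (0)·(1)·(0) + (1)·(-1)·(6) = -6.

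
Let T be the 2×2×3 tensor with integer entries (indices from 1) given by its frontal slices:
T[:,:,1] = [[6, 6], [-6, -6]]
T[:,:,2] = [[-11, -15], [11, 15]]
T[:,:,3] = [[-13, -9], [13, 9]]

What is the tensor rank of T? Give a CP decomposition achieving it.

rank(T) = 2

Lower bound: the mode-2 unfolding of T (rows indexed by j, columns by (i,k) = (1,1), (1,2), (1,3), (2,1), (2,2), (2,3)) is [[6, -11, -13, -6, 11, 13], [6, -15, -9, -6, 15, 9]].
There the 2×2 minor on rows j ∈ {1, 2}, columns (i,k) ∈ {(1,1), (1,2)} is det [[6, -11], [6, -15]] = -24 ≠ 0, so this unfolding has rank ≥ 2; CP rank is at least every unfolding rank, so rank(T) ≥ 2. (Flattening ranks never certify an upper bound on CP rank; for that we must actually write T with 2 rank-1 terms.)
Upper bound — finding two terms. Every mode-1 slice of T is a multiple of one matrix: T[i,:,:] = a[i]·M with a = [1, -1] and M = [[6, -11, -13], [6, -15, -9]] (rows indexed by j, columns by k). So it suffices to write M as a sum of two rank-1 matrices.
Splitting M by its rows (j = 1, 2), M = [1, 0][6, -11, -13]ᵀ + [0, 1][6, -15, -9]ᵀ.
Hence T = [1, -1] ⊗ [1, 0] ⊗ [6, -11, -13] + [1, -1] ⊗ [0, 1] ⊗ [6, -15, -9], so rank(T) ≤ 2.
These bounds meet, so rank(T) = 2.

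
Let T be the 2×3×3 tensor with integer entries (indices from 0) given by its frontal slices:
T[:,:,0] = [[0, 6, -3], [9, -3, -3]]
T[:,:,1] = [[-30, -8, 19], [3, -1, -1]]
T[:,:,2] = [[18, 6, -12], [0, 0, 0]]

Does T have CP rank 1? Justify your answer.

The mode-3 unfolding of T (rows indexed by k, columns by (i,j) = (0,0), (0,1), (0,2), (1,0), (1,1), (1,2)) is [[0, 6, -3, 9, -3, -3], [-30, -8, 19, 3, -1, -1], [18, 6, -12, 0, 0, 0]].
There the 2×2 minor on rows k ∈ {0, 1}, columns (i,j) ∈ {(0,0), (0,1)} is det [[0, 6], [-30, -8]] = 180 ≠ 0, so this unfolding has rank ≥ 2; CP rank is at least every unfolding rank, so rank(T) ≥ 2.
In particular rank(T) ≥ 2 > 1, so T is not rank-1.

No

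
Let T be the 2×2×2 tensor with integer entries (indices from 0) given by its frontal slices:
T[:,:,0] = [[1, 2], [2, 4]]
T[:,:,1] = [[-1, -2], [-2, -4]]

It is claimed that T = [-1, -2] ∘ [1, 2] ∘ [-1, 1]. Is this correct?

Yes

Reconstruct entrywise from the claimed factors. For example, T[0,0,0] = 1 and Σₗ aₗ[0]bₗ[0]cₗ[0] = (-1)·(1)·(-1) = 1; checking all 8 entries, every one matches. The claim holds.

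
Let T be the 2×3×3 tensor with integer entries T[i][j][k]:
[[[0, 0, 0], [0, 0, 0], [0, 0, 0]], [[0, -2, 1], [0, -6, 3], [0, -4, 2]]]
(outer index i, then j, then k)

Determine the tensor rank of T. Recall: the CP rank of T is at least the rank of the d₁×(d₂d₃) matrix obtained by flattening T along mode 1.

1

Lower bound: T ≠ 0 (e.g. T[1,0,1] = -2), so rank(T) ≥ 1.
Upper bound: the mode-1 fibre T[:,0,1] = [0, -2] gives a = [0, 1] (primitive direction); the mode-2 fibre T[1,:,1] = [-2, -6, -4] gives b = [1, 3, 2]; then c[k] = T[1,0,k] / (a[1]·b[0]) = [0, -2, 1] / 1 = [0, -2, 1].
Expanding [0, 1] ⊗ [1, 3, 2] ⊗ [0, -2, 1] reproduces all 18 entries of T, so T = [0, 1] ⊗ [1, 3, 2] ⊗ [0, -2, 1] and rank(T) ≤ 1.
These bounds meet, so rank(T) = 1.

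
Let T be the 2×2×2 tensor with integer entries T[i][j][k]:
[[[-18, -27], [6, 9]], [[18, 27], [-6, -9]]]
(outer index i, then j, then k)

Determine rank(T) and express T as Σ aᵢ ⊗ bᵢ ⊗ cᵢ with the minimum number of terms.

Lower bound: T ≠ 0 (e.g. T[0,0,0] = -18), so rank(T) ≥ 1.
Upper bound: if T = a ⊗ b ⊗ c then every fibre of T is a multiple of the corresponding factor, so read the factors off the fibres through the nonzero entry T[0,0,0] = -18.
The mode-1 fibre T[:,0,0] = [-18, 18] gives a = (1, -1) (primitive direction); the mode-2 fibre T[0,:,0] = [-18, 6] gives b = (3, -1); then c[k] = T[0,0,k] / (a[0]·b[0]) = [-18, -27] / 3 = (-6, -9).
Expanding (1, -1) ⊗ (3, -1) ⊗ (-6, -9) reproduces all 8 entries of T, so T = (1, -1) ⊗ (3, -1) ⊗ (-6, -9) and rank(T) ≤ 1.
These bounds meet, so rank(T) = 1.

rank(T) = 1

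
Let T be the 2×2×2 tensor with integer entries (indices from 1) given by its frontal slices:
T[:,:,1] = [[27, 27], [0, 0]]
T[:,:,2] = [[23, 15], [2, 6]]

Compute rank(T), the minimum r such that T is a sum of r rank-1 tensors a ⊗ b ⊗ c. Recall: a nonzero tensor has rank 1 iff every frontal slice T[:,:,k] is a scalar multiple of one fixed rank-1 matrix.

Lower bound: the mode-2 unfolding of T (rows indexed by j, columns by (i,k) = (1,1), (1,2), (2,1), (2,2)) is [[27, 23, 0, 2], [27, 15, 0, 6]].
There the 2×2 minor on rows j ∈ {1, 2}, columns (i,k) ∈ {(1,1), (1,2)} is det [[27, 23], [27, 15]] = -216 ≠ 0, so this unfolding has rank ≥ 2; CP rank is at least every unfolding rank, so rank(T) ≥ 2. (Flattening ranks never certify an upper bound on CP rank; for that we must actually write T with 2 rank-1 terms.)
Upper bound — finding two terms. Write S_k = T[:,:,k] for the frontal slices: S₁ = [[27, 27], [0, 0]], S₂ = [[23, 15], [2, 6]].
If T = a₁ ⊗ b₁ ⊗ c₁ + a₂ ⊗ b₂ ⊗ c₂ then each S_k = c₁[k]·a₁b₁ᵀ + c₂[k]·a₂b₂ᵀ. S₁ and S₂ are linearly independent, so a₁b₁ᵀ and a₂b₂ᵀ must span the same plane of matrices: they are the rank-1 matrices of the form x·S₁ + y·S₂.
det(x·S₁ + y·S₂) is 108·xy + 108·y² = 108·(y)(x + y), vanishing at (x:y) = (1:0) and (1:-1).
M₁ = S₁ = [[27, 27], [0, 0]] = 27·[1, 0][1, 1]ᵀ and M₂ = S₁ − S₂ = [[4, 12], [-2, -6]] = 2·[2, -1][1, 3]ᵀ, so take a₁ = [1, 0], b₁ = [1, 1], a₂ = [2, -1], b₂ = [1, 3].
Each slice is an integer combination of E₁ = a₁b₁ᵀ and E₂ = a₂b₂ᵀ: S₁ = 27·E₁, S₂ = 27·E₁ − 2·E₂; reading off coefficients, c₁ = [27, 27] and c₂ = [0, -2].
Hence T = [1, 0] ⊗ [1, 1] ⊗ [27, 27] + [2, -1] ⊗ [1, 3] ⊗ [0, -2], so rank(T) ≤ 2.
These bounds meet, so rank(T) = 2.
Check entry T[2,1,1] = 0: (0)·(1)·(27) + (-1)·(1)·(0) = 0.

2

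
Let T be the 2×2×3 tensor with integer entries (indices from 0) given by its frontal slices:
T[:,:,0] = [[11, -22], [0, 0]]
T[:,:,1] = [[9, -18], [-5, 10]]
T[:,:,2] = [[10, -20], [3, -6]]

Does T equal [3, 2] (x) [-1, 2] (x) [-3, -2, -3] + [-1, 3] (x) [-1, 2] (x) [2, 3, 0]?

No

Reconstruct entry (0,0,2) from the claimed factors: Σₗ aₗ[0]bₗ[0]cₗ[2] = (3)·(-1)·(-3) + (-1)·(-1)·(0) = 9, but T[0,0,2] = 10. The claim is false.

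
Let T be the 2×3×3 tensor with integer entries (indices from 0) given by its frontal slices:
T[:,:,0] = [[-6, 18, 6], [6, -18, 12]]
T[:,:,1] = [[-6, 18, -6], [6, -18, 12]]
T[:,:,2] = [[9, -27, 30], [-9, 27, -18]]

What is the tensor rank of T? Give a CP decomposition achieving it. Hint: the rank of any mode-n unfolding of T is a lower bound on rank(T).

Lower bound: the mode-2 unfolding of T (rows indexed by j, columns by (i,k) = (0,0), (0,1), (0,2), (1,0), (1,1), (1,2)) is [[-6, -6, 9, 6, 6, -9], [18, 18, -27, -18, -18, 27], [6, -6, 30, 12, 12, -18]].
There the 2×2 minor on rows j ∈ {0, 2}, columns (i,k) ∈ {(0,0), (0,1)} is det [[-6, -6], [6, -6]] = 72 ≠ 0, so this unfolding has rank ≥ 2; CP rank is at least every unfolding rank, so rank(T) ≥ 2. (Flattening ranks never certify an upper bound on CP rank; for that we must actually write T with 2 rank-1 terms.)
Upper bound — finding two terms. Write S_k = T[:,:,k] for the frontal slices: S₀ = [[-6, 18, 6], [6, -18, 12]], S₁ = [[-6, 18, -6], [6, -18, 12]], S₂ = [[9, -27, 30], [-9, 27, -18]].
If T = a₁ ∘ b₁ ∘ c₁ + a₂ ∘ b₂ ∘ c₂ then each S_k = c₁[k]·a₁b₁ᵀ + c₂[k]·a₂b₂ᵀ. S₀ and S₁ are linearly independent, so a₁b₁ᵀ and a₂b₂ᵀ must span the same plane of matrices: they are the rank-1 matrices of the form x·S₀ + y·S₁.
The 2×2 minor of x·S₀ + y·S₁ on rows {0,1}, columns {0,2} is −108·x² − 144·xy − 36·y² = (-36)·(x + y)(3·x + y), vanishing at (x:y) = (1:-1) and (1:-3).
M₁ = S₀ − S₁ = [[0, 0, 12], [0, 0, 0]] = 12·(1, 0)(0, 0, 1)ᵀ and M₂ = S₀ − 3·S₁ = [[12, -36, 24], [-12, 36, -24]] = 12·(1, -1)(1, -3, 2)ᵀ, so take a₁ = (1, 0), b₁ = (0, 0, 1), a₂ = (1, -1), b₂ = (1, -3, 2).
Each slice is an integer combination of E₁ = a₁b₁ᵀ and E₂ = a₂b₂ᵀ: S₀ = 18·E₁ − 6·E₂, S₁ = 6·E₁ − 6·E₂, S₂ = 12·E₁ + 9·E₂; reading off coefficients, c₁ = (18, 6, 12) and c₂ = (-6, -6, 9).
Hence T = (1, 0) ∘ (0, 0, 1) ∘ (18, 6, 12) + (1, -1) ∘ (1, -3, 2) ∘ (-6, -6, 9), so rank(T) ≤ 2.
These bounds meet, so rank(T) = 2.

rank(T) = 2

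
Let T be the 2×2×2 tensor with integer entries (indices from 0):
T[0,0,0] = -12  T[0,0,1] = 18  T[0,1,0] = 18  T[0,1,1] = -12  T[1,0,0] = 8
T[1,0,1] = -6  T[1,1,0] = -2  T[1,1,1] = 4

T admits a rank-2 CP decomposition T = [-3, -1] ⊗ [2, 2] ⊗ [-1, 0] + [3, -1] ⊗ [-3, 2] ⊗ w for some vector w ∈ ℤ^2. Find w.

Subtract the known terms from T to get the rank-1 residual R = [3, -1] ⊗ [-3, 2] ⊗ w, so R[i,j,k] = a[i]·b[j]·w[k]. Pick indices with nonzero a[0]·b[0] = (3)·(-3) = -9. Only the fibre through (0,0,·) is needed: R[0,0,:] = T[0,0,:] − Σₗ aₗ[0]bₗ[0]cₗ = [-12, 18] − (-3)·(2)·[-1, 0] = [-18, 18]. Then w[k] = R[0,0,k] / -9 for each k, giving w = [-18, 18] / -9 = [2, -2].

w = [2, -2]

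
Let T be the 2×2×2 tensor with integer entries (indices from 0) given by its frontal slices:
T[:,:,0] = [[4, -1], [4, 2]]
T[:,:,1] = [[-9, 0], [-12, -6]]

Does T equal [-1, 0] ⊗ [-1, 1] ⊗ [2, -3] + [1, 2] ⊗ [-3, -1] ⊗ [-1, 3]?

Reconstruct entry (0,0,0) from the claimed factors: Σₗ aₗ[0]bₗ[0]cₗ[0] = (-1)·(-1)·(2) + (1)·(-3)·(-1) = 5, but T[0,0,0] = 4. The claim is false.

No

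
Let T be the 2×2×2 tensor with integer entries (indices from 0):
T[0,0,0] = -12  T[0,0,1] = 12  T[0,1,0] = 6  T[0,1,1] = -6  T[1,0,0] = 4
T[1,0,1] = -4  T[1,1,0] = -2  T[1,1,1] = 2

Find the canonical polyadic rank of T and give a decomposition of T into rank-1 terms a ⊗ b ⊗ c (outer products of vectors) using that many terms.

Lower bound: T ≠ 0 (e.g. T[0,0,0] = -12), so rank(T) ≥ 1.
Upper bound: the mode-1 fibre T[:,0,0] = [-12, 4] gives a = [3, -1] (primitive direction); the mode-2 fibre T[0,:,0] = [-12, 6] gives b = [2, -1]; then c[k] = T[0,0,k] / (a[0]·b[0]) = [-12, 12] / 6 = [-2, 2].
Expanding [3, -1] ⊗ [2, -1] ⊗ [-2, 2] reproduces all 8 entries of T, so T = [3, -1] ⊗ [2, -1] ⊗ [-2, 2] and rank(T) ≤ 1.
These bounds meet, so rank(T) = 1.

rank(T) = 1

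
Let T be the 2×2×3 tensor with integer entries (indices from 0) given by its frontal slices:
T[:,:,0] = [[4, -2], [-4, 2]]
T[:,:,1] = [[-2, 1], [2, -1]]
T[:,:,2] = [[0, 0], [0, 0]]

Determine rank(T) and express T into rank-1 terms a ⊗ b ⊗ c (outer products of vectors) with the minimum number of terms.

Lower bound: T ≠ 0 (e.g. T[0,0,0] = 4), so rank(T) ≥ 1.
Upper bound: the mode-1 fibre T[:,0,0] = [4, -4] gives a = (1, -1) (primitive direction); the mode-2 fibre T[0,:,0] = [4, -2] gives b = (2, -1); then c[k] = T[0,0,k] / (a[0]·b[0]) = [4, -2, 0] / 2 = (2, -1, 0).
Expanding (1, -1) ⊗ (2, -1) ⊗ (2, -1, 0) reproduces all 12 entries of T, so T = (1, -1) ⊗ (2, -1) ⊗ (2, -1, 0) and rank(T) ≤ 1.
These bounds meet, so rank(T) = 1.

rank(T) = 1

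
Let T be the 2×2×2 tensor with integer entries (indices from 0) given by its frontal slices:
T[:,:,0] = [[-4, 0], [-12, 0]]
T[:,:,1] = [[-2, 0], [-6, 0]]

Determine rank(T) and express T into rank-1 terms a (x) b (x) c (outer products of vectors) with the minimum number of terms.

rank(T) = 1

Lower bound: T ≠ 0 (e.g. T[0,0,0] = -4), so rank(T) ≥ 1.
Upper bound: the mode-1 fibre T[:,0,0] = [-4, -12] gives a = (1, 3) (primitive direction); the mode-2 fibre T[0,:,0] = [-4, 0] gives b = (1, 0); then c[k] = T[0,0,k] / (a[0]·b[0]) = [-4, -2] / 1 = (-4, -2).
Expanding (1, 3) (x) (1, 0) (x) (-4, -2) reproduces all 8 entries of T, so T = (1, 3) (x) (1, 0) (x) (-4, -2) and rank(T) ≤ 1.
These bounds meet, so rank(T) = 1.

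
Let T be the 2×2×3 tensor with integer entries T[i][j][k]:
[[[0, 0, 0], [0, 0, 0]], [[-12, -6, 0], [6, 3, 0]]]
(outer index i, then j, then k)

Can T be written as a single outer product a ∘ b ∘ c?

The mode-1 fibre T[:,0,0] = [0, -12] gives a = [0, 1] (primitive direction); the mode-2 fibre T[1,:,0] = [-12, 6] gives b = [2, -1]; then c[k] = T[1,0,k] / (a[1]·b[0]) = [-12, -6, 0] / 2 = [-6, -3, 0].
Expanding [0, 1] ∘ [2, -1] ∘ [-6, -3, 0] reproduces all 12 entries of T, so T = [0, 1] ∘ [2, -1] ∘ [-6, -3, 0] and rank(T) ≤ 1.
Equivalently every frontal slice T[:,:,k] is c[k] times the rank-1 matrix [0, 1] ∘ [2, -1]. So T has rank 1 (it is nonzero).

Yes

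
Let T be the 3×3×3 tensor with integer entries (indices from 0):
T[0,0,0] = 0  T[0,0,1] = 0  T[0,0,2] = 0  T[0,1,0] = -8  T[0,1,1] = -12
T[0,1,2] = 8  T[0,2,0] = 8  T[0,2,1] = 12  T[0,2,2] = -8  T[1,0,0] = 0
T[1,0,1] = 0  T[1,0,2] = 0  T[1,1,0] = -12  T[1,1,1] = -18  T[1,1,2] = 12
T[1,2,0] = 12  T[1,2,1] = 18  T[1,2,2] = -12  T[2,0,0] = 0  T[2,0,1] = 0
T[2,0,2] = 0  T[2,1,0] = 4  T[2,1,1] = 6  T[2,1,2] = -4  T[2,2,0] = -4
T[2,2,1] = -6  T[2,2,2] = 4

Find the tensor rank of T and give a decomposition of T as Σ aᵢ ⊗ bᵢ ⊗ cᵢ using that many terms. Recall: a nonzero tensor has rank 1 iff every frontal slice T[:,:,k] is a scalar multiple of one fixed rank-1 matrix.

rank(T) = 1

Lower bound: T ≠ 0 (e.g. T[0,1,0] = -8), so rank(T) ≥ 1.
Upper bound: the mode-1 fibre T[:,1,0] = [-8, -12, 4] gives a = (2, 3, -1) (primitive direction); the mode-2 fibre T[0,:,0] = [0, -8, 8] gives b = (0, 1, -1); then c[k] = T[0,1,k] / (a[0]·b[1]) = [-8, -12, 8] / 2 = (-4, -6, 4).
Expanding (2, 3, -1) ⊗ (0, 1, -1) ⊗ (-4, -6, 4) reproduces all 27 entries of T, so T = (2, 3, -1) ⊗ (0, 1, -1) ⊗ (-4, -6, 4) and rank(T) ≤ 1.
These bounds meet, so rank(T) = 1.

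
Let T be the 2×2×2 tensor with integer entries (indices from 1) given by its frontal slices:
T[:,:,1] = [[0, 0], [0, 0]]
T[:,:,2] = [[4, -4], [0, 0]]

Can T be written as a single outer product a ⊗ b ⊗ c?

If T = a ⊗ b ⊗ c then every fibre of T is a multiple of the corresponding factor, so read the factors off the fibres through the nonzero entry T[1,1,2] = 4.
The mode-1 fibre T[:,1,2] = [4, 0] gives a = [1, 0] (primitive direction); the mode-2 fibre T[1,:,2] = [4, -4] gives b = [1, -1]; then c[k] = T[1,1,k] / (a[1]·b[1]) = [0, 4] / 1 = [0, 4].
Expanding [1, 0] ⊗ [1, -1] ⊗ [0, 4] reproduces all 8 entries of T, so T = [1, 0] ⊗ [1, -1] ⊗ [0, 4] and rank(T) ≤ 1.
Equivalently every frontal slice T[:,:,k] is c[k] times the rank-1 matrix [1, 0] ⊗ [1, -1]. So T has rank 1 (it is nonzero).

Yes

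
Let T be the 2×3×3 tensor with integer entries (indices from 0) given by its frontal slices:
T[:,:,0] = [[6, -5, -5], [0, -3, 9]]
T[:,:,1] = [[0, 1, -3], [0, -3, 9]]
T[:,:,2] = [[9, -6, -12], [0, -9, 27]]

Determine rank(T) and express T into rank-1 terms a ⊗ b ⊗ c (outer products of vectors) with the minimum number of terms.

rank(T) = 2

Lower bound: in the mode-3 unfolding of T (rows indexed by k, columns by (i,j)) the 2×2 minor on rows k ∈ {0, 1}, columns (i,j) ∈ {(0,0), (0,1)} is det [[6, -5], [0, 1]] = 6 ≠ 0, so that unfolding has rank ≥ 2 and hence rank(T) ≥ 2 (CP rank is at least every unfolding rank, though it can be larger).
Upper bound: with S_k = T[:,:,k], the two rank-1 terms a₁b₁ᵀ, a₂b₂ᵀ are the rank-1 members of the pencil x·S₀ + y·S₁.
The 2×2 minor of x·S₀ + y·S₁ on rows {0,1}, columns {0,1} is −18·x² − 18·xy = (-18)·(x + y)(x), vanishing at (x:y) = (1:-1) and (0:1).
M₁ = S₀ − S₁ = [[6, -6, -2], [0, 0, 0]] = 2·(1, 0)(3, -3, -1)ᵀ and M₂ = S₁ = [[0, 1, -3], [0, -3, 9]] = (1, -3)(0, 1, -3)ᵀ, so take a₁ = (1, 0), b₁ = (3, -3, -1), a₂ = (1, -3), b₂ = (0, 1, -3).
Each slice is an integer combination of E₁ = a₁b₁ᵀ and E₂ = a₂b₂ᵀ: S₀ = 2·E₁ + E₂, S₁ = E₂, S₂ = 3·E₁ + 3·E₂; reading off coefficients, c₁ = (2, 0, 3) and c₂ = (1, 1, 3).
Hence T = (1, 0) ⊗ (3, -3, -1) ⊗ (2, 0, 3) + (1, -3) ⊗ (0, 1, -3) ⊗ (1, 1, 3), so rank(T) ≤ 2.
These bounds meet, so rank(T) = 2.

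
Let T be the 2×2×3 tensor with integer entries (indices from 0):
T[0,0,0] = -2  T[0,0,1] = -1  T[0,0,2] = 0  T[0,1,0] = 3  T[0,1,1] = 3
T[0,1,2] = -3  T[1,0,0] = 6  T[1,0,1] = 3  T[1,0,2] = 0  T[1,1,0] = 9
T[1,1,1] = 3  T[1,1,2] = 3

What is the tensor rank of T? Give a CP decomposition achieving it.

rank(T) = 2

Lower bound: the mode-3 unfolding of T (rows indexed by k, columns by (i,j) = (0,0), (0,1), (1,0), (1,1)) is [[-2, 3, 6, 9], [-1, 3, 3, 3], [0, -3, 0, 3]].
There the 2×2 minor on rows k ∈ {0, 1}, columns (i,j) ∈ {(0,0), (0,1)} is det [[-2, 3], [-1, 3]] = -3 ≠ 0, so this unfolding has rank ≥ 2; CP rank is at least every unfolding rank, so rank(T) ≥ 2. (This is only a lower bound: in general the CP rank may exceed every unfolding rank, so we still need to exhibit 2 rank-1 terms summing to T.)
Upper bound — finding two terms. Write S_k = T[:,:,k] for the frontal slices: S₀ = [[-2, 3], [6, 9]], S₁ = [[-1, 3], [3, 3]], S₂ = [[0, -3], [0, 3]].
If T = a₁ ⊗ b₁ ⊗ c₁ + a₂ ⊗ b₂ ⊗ c₂ then each S_k = c₁[k]·a₁b₁ᵀ + c₂[k]·a₂b₂ᵀ. S₀ and S₁ are linearly independent, so a₁b₁ᵀ and a₂b₂ᵀ must span the same plane of matrices: they are the rank-1 matrices of the form x·S₀ + y·S₁.
det(x·S₀ + y·S₁) is −36·x² − 42·xy − 12·y² = (-6)·(3·x + 2·y)(2·x + y), vanishing at (x:y) = (2:-3) and (1:-2).
M₁ = 2·S₀ − 3·S₁ = [[-1, -3], [3, 9]] = −(1, -3)(1, 3)ᵀ and M₂ = S₀ − 2·S₁ = [[0, -3], [0, 3]] = (-3)·(1, -1)(0, 1)ᵀ, so take a₁ = (1, -3), b₁ = (1, 3), a₂ = (1, -1), b₂ = (0, 1).
Each slice is an integer combination of E₁ = a₁b₁ᵀ and E₂ = a₂b₂ᵀ: S₀ = −2·E₁ + 9·E₂, S₁ = −E₁ + 6·E₂, S₂ = −3·E₂; reading off coefficients, c₁ = (-2, -1, 0) and c₂ = (9, 6, -3).
Hence T = (1, -3) ⊗ (1, 3) ⊗ (-2, -1, 0) + (1, -1) ⊗ (0, 1) ⊗ (9, 6, -3), so rank(T) ≤ 2.
These bounds meet, so rank(T) = 2.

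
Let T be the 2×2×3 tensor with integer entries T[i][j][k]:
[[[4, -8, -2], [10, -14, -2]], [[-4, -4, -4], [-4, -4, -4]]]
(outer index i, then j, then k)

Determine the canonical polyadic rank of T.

2

Lower bound: the mode-3 unfolding of T (rows indexed by k, columns by (i,j) = (0,0), (0,1), (1,0), (1,1)) is [[4, 10, -4, -4], [-8, -14, -4, -4], [-2, -2, -4, -4]].
There the 2×2 minor on rows k ∈ {0, 1}, columns (i,j) ∈ {(0,0), (0,1)} is det [[4, 10], [-8, -14]] = 24 ≠ 0, so this unfolding has rank ≥ 2; CP rank is at least every unfolding rank, so rank(T) ≥ 2. (Unfolding ranks only ever bound the CP rank from below — rank(T) can be strictly larger than all of them — so the matching upper bound has to come from an explicit 2-term decomposition.)
Upper bound — finding two terms. Write S_k = T[:,:,k] for the frontal slices: S₀ = [[4, 10], [-4, -4]], S₁ = [[-8, -14], [-4, -4]], S₂ = [[-2, -2], [-4, -4]].
If T = a₁ ∘ b₁ ∘ c₁ + a₂ ∘ b₂ ∘ c₂ then each S_k = c₁[k]·a₁b₁ᵀ + c₂[k]·a₂b₂ᵀ. S₀ and S₁ are linearly independent, so a₁b₁ᵀ and a₂b₂ᵀ must span the same plane of matrices: they are the rank-1 matrices of the form x·S₀ + y·S₁.
det(x·S₀ + y·S₁) is 24·x² − 24·y² = 24·(x − y)(x + y), vanishing at (x:y) = (1:1) and (1:-1).
M₁ = S₀ + S₁ = [[-4, -4], [-8, -8]] = (-4)·[1, 2][1, 1]ᵀ and M₂ = S₀ − S₁ = [[12, 24], [0, 0]] = 12·[1, 0][1, 2]ᵀ, so take a₁ = [1, 2], b₁ = [1, 1], a₂ = [1, 0], b₂ = [1, 2].
Each slice is an integer combination of E₁ = a₁b₁ᵀ and E₂ = a₂b₂ᵀ: S₀ = −2·E₁ + 6·E₂, S₁ = −2·E₁ − 6·E₂, S₂ = −2·E₁; reading off coefficients, c₁ = [-2, -2, -2] and c₂ = [6, -6, 0].
Hence T = [1, 2] ∘ [1, 1] ∘ [-2, -2, -2] + [1, 0] ∘ [1, 2] ∘ [6, -6, 0], so rank(T) ≤ 2.
These bounds meet, so rank(T) = 2.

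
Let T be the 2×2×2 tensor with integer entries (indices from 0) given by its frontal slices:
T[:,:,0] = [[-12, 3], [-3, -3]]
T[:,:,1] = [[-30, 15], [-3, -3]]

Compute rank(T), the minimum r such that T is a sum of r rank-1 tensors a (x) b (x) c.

2

Lower bound: the mode-1 unfolding of T (rows indexed by i, columns by (j,k) = (0,0), (0,1), (1,0), (1,1)) is [[-12, -30, 3, 15], [-3, -3, -3, -3]].
There the 2×2 minor on rows i ∈ {0, 1}, columns (j,k) ∈ {(0,0), (0,1)} is det [[-12, -30], [-3, -3]] = -54 ≠ 0, so this unfolding has rank ≥ 2; CP rank is at least every unfolding rank, so rank(T) ≥ 2. (Unfolding ranks only ever bound the CP rank from below — rank(T) can be strictly larger than all of them — so the matching upper bound has to come from an explicit 2-term decomposition.)
Upper bound — finding two terms. Write S_k = T[:,:,k] for the frontal slices: S₀ = [[-12, 3], [-3, -3]], S₁ = [[-30, 15], [-3, -3]].
If T = a₁ (x) b₁ (x) c₁ + a₂ (x) b₂ (x) c₂ then each S_k = c₁[k]·a₁b₁ᵀ + c₂[k]·a₂b₂ᵀ. S₀ and S₁ are linearly independent, so a₁b₁ᵀ and a₂b₂ᵀ must span the same plane of matrices: they are the rank-1 matrices of the form x·S₀ + y·S₁.
det(x·S₀ + y·S₁) is 45·x² + 180·xy + 135·y² = 45·(x + 3·y)(x + y), vanishing at (x:y) = (3:-1) and (1:-1).
M₁ = 3·S₀ − S₁ = [[-6, -6], [-6, -6]] = (-6)·[1, 1][1, 1]ᵀ and M₂ = S₀ − S₁ = [[18, -12], [0, 0]] = 6·[1, 0][3, -2]ᵀ, so take a₁ = [1, 1], b₁ = [1, 1], a₂ = [1, 0], b₂ = [3, -2].
Each slice is an integer combination of E₁ = a₁b₁ᵀ and E₂ = a₂b₂ᵀ: S₀ = −3·E₁ − 3·E₂, S₁ = −3·E₁ − 9·E₂; reading off coefficients, c₁ = [-3, -3] and c₂ = [-3, -9].
Hence T = [1, 1] (x) [1, 1] (x) [-3, -3] + [1, 0] (x) [3, -2] (x) [-3, -9], so rank(T) ≤ 2.
These bounds meet, so rank(T) = 2.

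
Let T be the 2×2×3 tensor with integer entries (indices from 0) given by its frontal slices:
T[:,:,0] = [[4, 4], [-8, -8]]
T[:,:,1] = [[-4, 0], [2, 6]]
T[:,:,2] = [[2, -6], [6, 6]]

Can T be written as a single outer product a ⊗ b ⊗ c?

No

The mode-3 unfolding of T (rows indexed by k, columns by (i,j) = (0,0), (0,1), (1,0), (1,1)) is [[4, 4, -8, -8], [-4, 0, 2, 6], [2, -6, 6, 6]].
There the 3×3 minor on rows k ∈ {0, 1, 2}, columns (i,j) ∈ {(0,0), (0,1), (1,0)} is det [[4, 4, -8], [-4, 0, 2], [2, -6, 6]] = -32 ≠ 0, so this unfolding has rank ≥ 3; CP rank is at least every unfolding rank, so rank(T) ≥ 3.
In particular rank(T) ≥ 3 > 1, so T is not rank-1.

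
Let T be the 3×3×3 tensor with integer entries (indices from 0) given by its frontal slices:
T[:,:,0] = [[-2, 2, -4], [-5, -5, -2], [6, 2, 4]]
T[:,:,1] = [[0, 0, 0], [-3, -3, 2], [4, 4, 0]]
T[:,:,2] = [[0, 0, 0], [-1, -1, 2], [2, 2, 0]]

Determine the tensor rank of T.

3

Lower bound: the mode-3 unfolding of T (rows indexed by k, columns by (i,j) = (0,0), (0,1), (0,2), (1,0), (1,1), (1,2), (2,0), (2,1), (2,2)) is [[-2, 2, -4, -5, -5, -2, 6, 2, 4], [0, 0, 0, -3, -3, 2, 4, 4, 0], [0, 0, 0, -1, -1, 2, 2, 2, 0]].
There the 3×3 minor on rows k ∈ {0, 1, 2}, columns (i,j) ∈ {(0,0), (1,0), (1,2)} is det [[-2, -5, -2], [0, -3, 2], [0, -1, 2]] = 8 ≠ 0, so this unfolding has rank ≥ 3; CP rank is at least every unfolding rank, so rank(T) ≥ 3. (Unfolding ranks only ever bound the CP rank from below — rank(T) can be strictly larger than all of them — so the matching upper bound has to come from an explicit 3-term decomposition.)
Upper bound: T is a sum of 3 rank-1 terms, T = [0, 1, -1] (x) [1, 1, 0] (x) [-4, -4, -2] + [0, 1, 0] (x) [1, 1, 2] (x) [-1, 1, 1] + [1, 0, -1] (x) [1, -1, 2] (x) [-2, 0, 0] (written with every a and b primitive with positive leading entry and the scale carried by c; CP decompositions are not unique, and this one is verified by expanding entrywise), so rank(T) ≤ 3.
These bounds meet, so rank(T) = 3.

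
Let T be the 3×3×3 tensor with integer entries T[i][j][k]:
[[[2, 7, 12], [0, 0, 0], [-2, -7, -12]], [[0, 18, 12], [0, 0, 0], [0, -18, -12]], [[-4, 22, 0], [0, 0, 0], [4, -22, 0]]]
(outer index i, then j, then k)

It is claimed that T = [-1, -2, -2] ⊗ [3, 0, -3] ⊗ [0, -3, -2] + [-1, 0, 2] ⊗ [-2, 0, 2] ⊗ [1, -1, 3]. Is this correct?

Yes

Reconstruct entrywise from the claimed factors. For example, T[0,2,2] = -12 and Σₗ aₗ[0]bₗ[2]cₗ[2] = (-1)·(-3)·(-2) + (-1)·(2)·(3) = -12; checking all 27 entries, every one matches. The claim holds.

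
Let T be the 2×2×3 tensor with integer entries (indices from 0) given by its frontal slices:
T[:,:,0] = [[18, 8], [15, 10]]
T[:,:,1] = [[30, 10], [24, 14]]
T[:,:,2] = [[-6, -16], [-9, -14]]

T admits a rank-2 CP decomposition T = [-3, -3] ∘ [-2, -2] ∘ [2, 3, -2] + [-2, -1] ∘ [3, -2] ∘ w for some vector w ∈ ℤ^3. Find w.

w = [-1, -2, -1]

Subtract the known terms from T to get the rank-1 residual R = [-2, -1] ∘ [3, -2] ∘ w, so R[i,j,k] = a[i]·b[j]·w[k]. Pick indices with nonzero a[0]·b[0] = (-2)·(3) = -6. Only the fibre through (0,0,·) is needed: R[0,0,:] = T[0,0,:] − Σₗ aₗ[0]bₗ[0]cₗ = [18, 30, -6] − (-3)·(-2)·[2, 3, -2] = [6, 12, 6]. Then w[k] = R[0,0,k] / -6 for each k, giving w = [6, 12, 6] / -6 = [-1, -2, -1].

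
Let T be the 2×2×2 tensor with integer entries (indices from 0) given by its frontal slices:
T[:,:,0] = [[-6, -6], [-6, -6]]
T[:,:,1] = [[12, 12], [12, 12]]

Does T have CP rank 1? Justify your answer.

Yes

If T = a ⊗ b ⊗ c then every fibre of T is a multiple of the corresponding factor, so read the factors off the fibres through the nonzero entry T[0,0,0] = -6.
The mode-1 fibre T[:,0,0] = [-6, -6] gives a = [1, 1] (primitive direction); the mode-2 fibre T[0,:,0] = [-6, -6] gives b = [1, 1]; then c[k] = T[0,0,k] / (a[0]·b[0]) = [-6, 12] / 1 = [-6, 12].
Expanding [1, 1] ⊗ [1, 1] ⊗ [-6, 12] reproduces all 8 entries of T, so T = [1, 1] ⊗ [1, 1] ⊗ [-6, 12] and rank(T) ≤ 1.
Equivalently every frontal slice T[:,:,k] is c[k] times the rank-1 matrix [1, 1] ⊗ [1, 1]. So T has rank 1 (it is nonzero).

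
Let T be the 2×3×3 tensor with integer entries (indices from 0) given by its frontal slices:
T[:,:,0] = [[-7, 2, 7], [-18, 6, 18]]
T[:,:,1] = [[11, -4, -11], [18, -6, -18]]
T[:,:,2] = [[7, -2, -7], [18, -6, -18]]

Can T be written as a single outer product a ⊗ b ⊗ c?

No

The mode-1 unfolding of T (rows indexed by i, columns by (j,k) = (0,0), (0,1), (0,2), (1,0), (1,1), (1,2), (2,0), (2,1), (2,2)) is [[-7, 11, 7, 2, -4, -2, 7, -11, -7], [-18, 18, 18, 6, -6, -6, 18, -18, -18]].
There the 2×2 minor on rows i ∈ {0, 1}, columns (j,k) ∈ {(0,0), (0,1)} is det [[-7, 11], [-18, 18]] = 72 ≠ 0, so this unfolding has rank ≥ 2; CP rank is at least every unfolding rank, so rank(T) ≥ 2.
In particular rank(T) ≥ 2 > 1, so T is not rank-1.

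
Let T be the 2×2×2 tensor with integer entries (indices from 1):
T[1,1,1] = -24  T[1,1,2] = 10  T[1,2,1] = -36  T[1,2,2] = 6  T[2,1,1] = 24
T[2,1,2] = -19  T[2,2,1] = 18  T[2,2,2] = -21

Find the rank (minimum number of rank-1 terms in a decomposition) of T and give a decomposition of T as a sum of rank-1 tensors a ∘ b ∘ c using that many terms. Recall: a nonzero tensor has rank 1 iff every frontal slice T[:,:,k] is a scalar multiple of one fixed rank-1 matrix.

rank(T) = 2

Lower bound: the mode-3 unfolding of T (rows indexed by k, columns by (i,j) = (1,1), (1,2), (2,1), (2,2)) is [[-24, -36, 24, 18], [10, 6, -19, -21]].
There the 2×2 minor on rows k ∈ {1, 2}, columns (i,j) ∈ {(1,1), (1,2)} is det [[-24, -36], [10, 6]] = 216 ≠ 0, so this unfolding has rank ≥ 2; CP rank is at least every unfolding rank, so rank(T) ≥ 2. (Flattening ranks never certify an upper bound on CP rank; for that we must actually write T with 2 rank-1 terms.)
Upper bound — finding two terms. Write S_k = T[:,:,k] for the frontal slices: S₁ = [[-24, -36], [24, 18]], S₂ = [[10, 6], [-19, -21]].
If T = a₁ ∘ b₁ ∘ c₁ + a₂ ∘ b₂ ∘ c₂ then each S_k = c₁[k]·a₁b₁ᵀ + c₂[k]·a₂b₂ᵀ. S₁ and S₂ are linearly independent, so a₁b₁ᵀ and a₂b₂ᵀ must span the same plane of matrices: they are the rank-1 matrices of the form x·S₁ + y·S₂.
det(x·S₁ + y·S₂) is 432·x² − 144·xy − 96·y² = 48·(3·x − 2·y)(3·x + y), vanishing at (x:y) = (2:3) and (1:-3).
M₁ = 2·S₁ + 3·S₂ = [[-18, -54], [-9, -27]] = (-9)·[2, 1][1, 3]ᵀ and M₂ = S₁ − 3·S₂ = [[-54, -54], [81, 81]] = (-27)·[2, -3][1, 1]ᵀ, so take a₁ = [2, 1], b₁ = [1, 3], a₂ = [2, -3], b₂ = [1, 1].
Each slice is an integer combination of E₁ = a₁b₁ᵀ and E₂ = a₂b₂ᵀ: S₁ = −3·E₁ − 9·E₂, S₂ = −E₁ + 6·E₂; reading off coefficients, c₁ = [-3, -1] and c₂ = [-9, 6].
Hence T = [2, 1] ∘ [1, 3] ∘ [-3, -1] + [2, -3] ∘ [1, 1] ∘ [-9, 6], so rank(T) ≤ 2.
These bounds meet, so rank(T) = 2.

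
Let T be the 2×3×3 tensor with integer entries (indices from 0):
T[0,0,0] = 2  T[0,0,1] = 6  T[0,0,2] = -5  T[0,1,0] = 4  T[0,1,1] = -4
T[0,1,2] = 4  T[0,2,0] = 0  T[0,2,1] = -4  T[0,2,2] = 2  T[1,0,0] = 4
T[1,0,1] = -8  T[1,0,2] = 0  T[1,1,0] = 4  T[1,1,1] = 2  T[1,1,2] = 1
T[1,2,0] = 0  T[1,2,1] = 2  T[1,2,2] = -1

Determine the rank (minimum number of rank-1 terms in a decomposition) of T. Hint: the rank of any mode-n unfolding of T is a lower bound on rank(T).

3

Lower bound: in the mode-3 unfolding of T (rows indexed by k, columns by (i,j)) the 3×3 minor on rows k ∈ {0, 1, 2}, columns (i,j) ∈ {(0,0), (0,1), (0,2)} is det [[2, 4, 0], [6, -4, -4], [-5, 4, 2]] = 48 ≠ 0, so that unfolding has rank ≥ 3 and hence rank(T) ≥ 3 (CP rank is at least every unfolding rank, though it can be larger).
Upper bound: T is a sum of 3 rank-1 terms, T = (1, 1) (x) (0, 1, 0) (x) (4, 0, 2) + (1, 2) (x) (1, 0, 0) (x) (2, -2, -1) + (2, -1) (x) (2, -1, -1) (x) (0, 2, -1) (one valid choice — decompositions are not unique — normalised so each a, b is primitive with positive first nonzero entry; check it by expanding all entries), so rank(T) ≤ 3.
These bounds meet, so rank(T) = 3.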